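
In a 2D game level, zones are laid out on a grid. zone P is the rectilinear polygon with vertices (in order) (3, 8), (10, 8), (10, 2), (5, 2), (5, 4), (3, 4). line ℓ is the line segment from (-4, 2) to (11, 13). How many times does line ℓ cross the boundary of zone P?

The segment meets the boundary at (4.182,8), (3,7.133).

2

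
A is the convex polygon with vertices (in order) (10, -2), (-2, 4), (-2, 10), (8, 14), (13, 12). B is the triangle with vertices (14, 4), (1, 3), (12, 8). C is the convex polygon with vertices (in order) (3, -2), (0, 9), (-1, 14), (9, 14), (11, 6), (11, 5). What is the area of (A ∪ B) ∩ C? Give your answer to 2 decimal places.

104.39

The region (A ∪ B) ∩ C is the polygon with vertices (8,14), (9.111,13.556), (11,6), (11,5), (5.545,0.227), (1.895,2.053), (0,9), (-0.333,10.667).
By the shoelace formula its area is 104.39.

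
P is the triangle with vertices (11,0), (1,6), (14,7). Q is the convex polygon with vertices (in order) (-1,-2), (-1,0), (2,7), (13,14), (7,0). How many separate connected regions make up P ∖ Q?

2

P ∖ Q splits into 2 disjoint pieces (area 23.5455, area 0.0909).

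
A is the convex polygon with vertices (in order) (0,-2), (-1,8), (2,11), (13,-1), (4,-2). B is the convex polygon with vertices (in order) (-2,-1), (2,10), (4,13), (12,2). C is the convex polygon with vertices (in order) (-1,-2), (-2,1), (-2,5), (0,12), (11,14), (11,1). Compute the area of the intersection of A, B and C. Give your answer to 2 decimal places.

The intersection is the polygon with vertices (2,10), (2.386,10.579), (10.537,1.687), (-0.14,-0.601), (-0.51,3.098).
By the shoelace formula its area is 64.14.

64.14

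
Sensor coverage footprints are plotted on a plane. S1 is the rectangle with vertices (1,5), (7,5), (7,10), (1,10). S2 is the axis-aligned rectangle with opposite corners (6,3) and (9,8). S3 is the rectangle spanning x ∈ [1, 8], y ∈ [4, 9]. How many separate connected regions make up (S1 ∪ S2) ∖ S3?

2

(S1 ∪ S2) ∖ S3 splits into 2 disjoint pieces (area 6, area 7).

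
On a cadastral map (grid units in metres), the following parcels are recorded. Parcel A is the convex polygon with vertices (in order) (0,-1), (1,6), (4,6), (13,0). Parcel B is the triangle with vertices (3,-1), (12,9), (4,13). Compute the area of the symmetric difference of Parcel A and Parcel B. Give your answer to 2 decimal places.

|Parcel A| = 54, |Parcel B| = 58, |Parcel A∩Parcel B| = 14.4241.
|Parcel A △ Parcel B| = |Parcel A| + |Parcel B| − 2·|Parcel A∩Parcel B| = 54 + 58 − 28.8482 = 83.15.

83.15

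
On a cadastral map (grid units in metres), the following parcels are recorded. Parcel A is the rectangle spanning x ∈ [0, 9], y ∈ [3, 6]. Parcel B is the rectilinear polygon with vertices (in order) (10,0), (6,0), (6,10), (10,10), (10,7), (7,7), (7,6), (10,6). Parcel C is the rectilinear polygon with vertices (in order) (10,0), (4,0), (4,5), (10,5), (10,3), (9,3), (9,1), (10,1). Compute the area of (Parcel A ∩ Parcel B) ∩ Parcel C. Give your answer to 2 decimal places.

6.00

The region (Parcel A ∩ Parcel B) ∩ Parcel C is the polygon with vertices (6,3), (6,5), (9,5), (9,3).
By the shoelace formula its area is 6.00.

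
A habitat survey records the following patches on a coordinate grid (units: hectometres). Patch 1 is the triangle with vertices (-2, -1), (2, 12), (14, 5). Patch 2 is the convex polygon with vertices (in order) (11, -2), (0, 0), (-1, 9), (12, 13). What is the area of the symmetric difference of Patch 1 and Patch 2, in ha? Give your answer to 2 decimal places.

73.52

|Patch 1| = 92, |Patch 2| = 144, |Patch 1∩Patch 2| = 81.239.
|Patch 1 △ Patch 2| = |Patch 1| + |Patch 2| − 2·|Patch 1∩Patch 2| = 92 + 144 − 162.478 = 73.52.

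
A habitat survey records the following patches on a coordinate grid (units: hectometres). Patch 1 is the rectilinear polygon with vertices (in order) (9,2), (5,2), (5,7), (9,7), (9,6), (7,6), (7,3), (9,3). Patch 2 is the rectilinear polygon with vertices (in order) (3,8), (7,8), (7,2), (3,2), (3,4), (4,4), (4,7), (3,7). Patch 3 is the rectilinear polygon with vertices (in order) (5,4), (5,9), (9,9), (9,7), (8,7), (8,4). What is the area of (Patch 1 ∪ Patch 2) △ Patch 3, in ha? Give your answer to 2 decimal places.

|Patch 1 ∪ Patch 2| = 25.
|(Patch 1 ∪ Patch 2) ∩ Patch 3| = 9.
|(Patch 1 ∪ Patch 2) △ Patch 3| = 25 + 17 − 18 = 24.00.

24.00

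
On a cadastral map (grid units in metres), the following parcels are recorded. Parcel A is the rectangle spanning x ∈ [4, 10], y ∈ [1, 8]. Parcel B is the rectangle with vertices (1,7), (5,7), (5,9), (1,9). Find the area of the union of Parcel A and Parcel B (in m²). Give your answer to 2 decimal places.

49.00

By inclusion–exclusion:
Individual areas: |Parcel A| = 42, |Parcel B| = 8.
|Parcel A∩Parcel B|: x∈[4,5], y∈[7,8] → 1·1 = 1.
|Parcel A ∪ Parcel B| = 50 − 1 = 49.00.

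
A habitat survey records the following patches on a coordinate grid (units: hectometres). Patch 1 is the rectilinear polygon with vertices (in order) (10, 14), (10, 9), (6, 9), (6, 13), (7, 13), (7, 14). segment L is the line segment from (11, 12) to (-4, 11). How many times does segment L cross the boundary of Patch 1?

The segment meets the boundary at (6,11.667), (10,11.933).

2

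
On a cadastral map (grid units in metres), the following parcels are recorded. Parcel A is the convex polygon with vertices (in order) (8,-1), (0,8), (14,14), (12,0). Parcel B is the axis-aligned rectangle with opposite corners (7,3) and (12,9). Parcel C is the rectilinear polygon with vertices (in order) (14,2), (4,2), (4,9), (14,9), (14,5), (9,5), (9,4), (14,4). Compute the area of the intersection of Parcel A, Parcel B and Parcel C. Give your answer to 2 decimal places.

The intersection is the polygon with vertices (7,9), (12,9), (12,5), (9,5), (9,4), (12,4), (12,3), (7,3).
By the shoelace formula its area is 27.00.

27.00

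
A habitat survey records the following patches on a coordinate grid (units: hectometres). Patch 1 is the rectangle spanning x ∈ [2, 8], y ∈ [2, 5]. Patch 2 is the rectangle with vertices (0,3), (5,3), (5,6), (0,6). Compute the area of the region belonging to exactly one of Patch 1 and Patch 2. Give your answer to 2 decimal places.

|Patch 1∩Patch 2|: x∈[2,5], y∈[3,5] → 3·2 = 6.
|Patch 1 △ Patch 2| = |Patch 1| + |Patch 2| − 2·|Patch 1∩Patch 2| = 18 + 15 − 12 = 21.00.

21.00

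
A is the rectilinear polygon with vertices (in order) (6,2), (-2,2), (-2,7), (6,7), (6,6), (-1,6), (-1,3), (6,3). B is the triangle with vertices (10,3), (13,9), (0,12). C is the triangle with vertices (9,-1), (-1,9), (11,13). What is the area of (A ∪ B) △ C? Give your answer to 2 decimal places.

|A ∪ B| = 62.4111.
|(A ∪ B) ∩ C| = 35.3256.
|(A ∪ B) △ C| = 62.4111 + 80 − 70.6512 = 71.76.

71.76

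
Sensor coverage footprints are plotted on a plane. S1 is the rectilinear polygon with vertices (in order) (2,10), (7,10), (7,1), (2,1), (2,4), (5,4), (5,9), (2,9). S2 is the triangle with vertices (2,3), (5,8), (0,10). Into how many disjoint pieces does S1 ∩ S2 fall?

2

S1 ∩ S2 splits into 2 disjoint pieces (area 0.3, area 0.05).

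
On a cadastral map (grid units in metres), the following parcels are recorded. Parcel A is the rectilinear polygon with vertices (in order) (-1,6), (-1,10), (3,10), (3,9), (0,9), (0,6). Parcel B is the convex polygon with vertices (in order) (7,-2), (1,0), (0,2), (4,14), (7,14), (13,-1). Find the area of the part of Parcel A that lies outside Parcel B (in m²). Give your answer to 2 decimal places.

|Parcel A| = 7, |Parcel A∩Parcel B| = 0.5.
|Parcel A ∖ Parcel B| = |Parcel A| − |Parcel A∩Parcel B| = 7 − 0.5 = 6.50.

6.50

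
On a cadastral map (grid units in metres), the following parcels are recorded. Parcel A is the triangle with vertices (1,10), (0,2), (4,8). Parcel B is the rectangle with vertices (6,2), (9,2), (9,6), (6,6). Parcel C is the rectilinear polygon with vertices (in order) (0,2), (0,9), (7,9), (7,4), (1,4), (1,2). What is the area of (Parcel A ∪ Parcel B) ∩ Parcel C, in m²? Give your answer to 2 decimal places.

|Parcel A ∪ Parcel B| = 25.
|(Parcel A ∪ Parcel B) ∩ Parcel C| = 14.10.

14.10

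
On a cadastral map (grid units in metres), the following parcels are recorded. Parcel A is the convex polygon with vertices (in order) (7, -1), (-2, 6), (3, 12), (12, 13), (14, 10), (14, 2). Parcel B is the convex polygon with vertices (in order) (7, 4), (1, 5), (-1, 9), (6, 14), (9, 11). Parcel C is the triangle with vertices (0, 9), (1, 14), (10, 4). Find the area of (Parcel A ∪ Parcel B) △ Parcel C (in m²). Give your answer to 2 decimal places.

143.32

|Parcel A ∪ Parcel B| = 160.8817.
|(Parcel A ∪ Parcel B) ∩ Parcel C| = 22.5302.
|(Parcel A ∪ Parcel B) △ Parcel C| = 160.8817 + 27.5 − 45.0603 = 143.32.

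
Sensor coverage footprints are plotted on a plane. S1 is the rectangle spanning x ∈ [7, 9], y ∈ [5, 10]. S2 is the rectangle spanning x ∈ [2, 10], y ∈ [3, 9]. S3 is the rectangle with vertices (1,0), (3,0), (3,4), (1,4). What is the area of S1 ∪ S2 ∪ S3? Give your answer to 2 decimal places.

By inclusion–exclusion:
Individual areas: |S1| = 10, |S2| = 48, |S3| = 8.
|S1∩S2|: x∈[7,9], y∈[5,9] → 2·4 = 8.
|S1∩S3| = 0 (no overlap).
|S2∩S3|: x∈[2,3], y∈[3,4] → 1·1 = 1.
|S1∩S2∩S3| = 0.
|S1 ∪ S2 ∪ S3| = 66 − 9 + 0 = 57.00.

57.00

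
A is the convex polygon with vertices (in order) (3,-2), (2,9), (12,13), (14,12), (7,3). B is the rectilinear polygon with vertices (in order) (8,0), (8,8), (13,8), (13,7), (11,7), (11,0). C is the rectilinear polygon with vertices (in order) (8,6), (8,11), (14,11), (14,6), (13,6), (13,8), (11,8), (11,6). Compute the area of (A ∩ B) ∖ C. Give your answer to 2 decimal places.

|A ∩ B| = 5.3651.
|(A ∩ B) ∩ C| = 4.2222.
|(A ∩ B) ∖ C| = 5.3651 − 4.2222 = 1.14.

1.14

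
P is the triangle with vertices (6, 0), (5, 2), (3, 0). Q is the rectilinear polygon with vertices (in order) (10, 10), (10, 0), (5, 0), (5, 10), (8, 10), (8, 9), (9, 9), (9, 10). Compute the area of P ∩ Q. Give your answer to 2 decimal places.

1.00

The intersection is the polygon with vertices (6,0), (5,0), (5,2).
By the shoelace formula its area is 1.00.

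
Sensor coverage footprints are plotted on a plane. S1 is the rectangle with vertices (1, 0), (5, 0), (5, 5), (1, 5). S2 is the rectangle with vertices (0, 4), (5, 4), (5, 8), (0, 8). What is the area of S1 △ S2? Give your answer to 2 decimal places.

32.00

|S1∩S2|: x∈[1,5], y∈[4,5] → 4·1 = 4.
|S1 △ S2| = |S1| + |S2| − 2·|S1∩S2| = 20 + 20 − 8 = 32.00.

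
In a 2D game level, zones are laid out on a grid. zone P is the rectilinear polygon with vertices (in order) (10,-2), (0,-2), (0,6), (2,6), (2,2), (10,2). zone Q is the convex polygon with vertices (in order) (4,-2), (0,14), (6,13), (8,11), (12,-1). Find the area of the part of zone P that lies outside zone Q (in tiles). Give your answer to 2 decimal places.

|zone P| = 48, |zone P∩zone Q| = 23.75.
|zone P ∖ zone Q| = |zone P| − |zone P∩zone Q| = 48 − 23.75 = 24.25.

24.25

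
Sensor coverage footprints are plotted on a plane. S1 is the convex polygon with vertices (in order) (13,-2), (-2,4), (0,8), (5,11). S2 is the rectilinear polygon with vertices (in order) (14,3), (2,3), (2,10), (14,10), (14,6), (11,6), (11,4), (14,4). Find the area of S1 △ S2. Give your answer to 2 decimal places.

|S1| = 80.5, |S2| = 78, |S1∩S2| = 39.8513.
|S1 △ S2| = |S1| + |S2| − 2·|S1∩S2| = 80.5 + 78 − 79.7026 = 78.80.

78.80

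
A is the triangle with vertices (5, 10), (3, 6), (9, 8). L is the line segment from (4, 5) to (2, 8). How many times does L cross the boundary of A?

The segment meets the boundary at (3.143,6.286), (3.273,6.091).

2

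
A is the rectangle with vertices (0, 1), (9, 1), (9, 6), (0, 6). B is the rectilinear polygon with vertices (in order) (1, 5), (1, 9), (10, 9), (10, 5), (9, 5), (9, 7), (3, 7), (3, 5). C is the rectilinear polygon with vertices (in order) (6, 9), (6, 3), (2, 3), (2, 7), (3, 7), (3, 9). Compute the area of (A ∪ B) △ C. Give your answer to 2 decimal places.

|A ∪ B| = 67.
|(A ∪ B) ∩ C| = 19.
|(A ∪ B) △ C| = 67 + 22 − 38 = 51.00.

51.00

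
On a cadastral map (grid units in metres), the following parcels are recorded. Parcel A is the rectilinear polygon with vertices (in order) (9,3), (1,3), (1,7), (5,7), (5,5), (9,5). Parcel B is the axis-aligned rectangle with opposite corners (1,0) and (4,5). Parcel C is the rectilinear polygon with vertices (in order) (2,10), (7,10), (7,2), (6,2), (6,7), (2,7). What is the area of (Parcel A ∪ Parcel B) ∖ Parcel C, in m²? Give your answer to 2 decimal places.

|Parcel A ∪ Parcel B| = 33.
|(Parcel A ∪ Parcel B) ∩ Parcel C| = 2.
|(Parcel A ∪ Parcel B) ∖ Parcel C| = 33 − 2 = 31.00.

31.00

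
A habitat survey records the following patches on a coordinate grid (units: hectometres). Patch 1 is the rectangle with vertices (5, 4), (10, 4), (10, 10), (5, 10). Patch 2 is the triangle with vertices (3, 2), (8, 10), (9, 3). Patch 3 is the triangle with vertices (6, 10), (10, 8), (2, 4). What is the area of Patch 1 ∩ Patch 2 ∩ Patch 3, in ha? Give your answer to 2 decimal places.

4.38

The intersection is the polygon with vertices (7.524,9.238), (8.154,8.923), (8.4,7.2), (5.273,5.636).
By the shoelace formula its area is 4.38.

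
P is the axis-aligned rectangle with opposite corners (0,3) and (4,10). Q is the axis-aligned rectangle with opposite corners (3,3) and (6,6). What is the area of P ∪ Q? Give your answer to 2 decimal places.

By inclusion–exclusion:
Individual areas: |P| = 28, |Q| = 9.
|P∩Q|: x∈[3,4], y∈[3,6] → 1·3 = 3.
|P ∪ Q| = 37 − 3 = 34.00.

34.00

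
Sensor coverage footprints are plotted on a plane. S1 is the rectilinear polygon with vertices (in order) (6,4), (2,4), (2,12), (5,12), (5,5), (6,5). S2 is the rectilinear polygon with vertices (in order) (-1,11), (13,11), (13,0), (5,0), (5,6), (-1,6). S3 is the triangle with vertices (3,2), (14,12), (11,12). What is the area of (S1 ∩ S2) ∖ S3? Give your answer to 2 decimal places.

|S1 ∩ S2| = 16.
|(S1 ∩ S2) ∩ S3| = 0.6091.
|(S1 ∩ S2) ∖ S3| = 16 − 0.6091 = 15.39.

15.39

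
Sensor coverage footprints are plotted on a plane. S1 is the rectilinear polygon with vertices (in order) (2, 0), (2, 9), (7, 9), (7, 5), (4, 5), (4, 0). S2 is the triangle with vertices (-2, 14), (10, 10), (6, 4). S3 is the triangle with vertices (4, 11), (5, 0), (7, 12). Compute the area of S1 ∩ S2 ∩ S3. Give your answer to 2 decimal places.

6.91

The intersection is the polygon with vertices (5.2,5), (4.462,5.923), (4.182,9), (6.5,9), (5.833,5).
By the shoelace formula its area is 6.91.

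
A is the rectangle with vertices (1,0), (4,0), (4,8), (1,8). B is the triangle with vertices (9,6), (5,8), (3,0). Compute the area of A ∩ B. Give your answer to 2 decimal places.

The intersection is the polygon with vertices (4,1), (3,0), (4,4).
By the shoelace formula its area is 1.50.

1.50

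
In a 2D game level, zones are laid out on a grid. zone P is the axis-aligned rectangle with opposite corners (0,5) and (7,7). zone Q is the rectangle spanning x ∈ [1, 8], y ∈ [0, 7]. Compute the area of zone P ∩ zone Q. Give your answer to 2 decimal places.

12.00

|zone P∩zone Q|: x∈[1,7], y∈[5,7] → 6·2 = 12.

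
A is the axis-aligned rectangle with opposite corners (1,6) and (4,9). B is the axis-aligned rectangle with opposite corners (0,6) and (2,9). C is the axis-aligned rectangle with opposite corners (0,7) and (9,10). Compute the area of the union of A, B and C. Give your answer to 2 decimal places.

By inclusion–exclusion:
Individual areas: |A| = 9, |B| = 6, |C| = 27.
|A∩B|: x∈[1,2], y∈[6,9] → 1·3 = 3.
|A∩C|: x∈[1,4], y∈[7,9] → 3·2 = 6.
|B∩C|: x∈[0,2], y∈[7,9] → 2·2 = 4.
|A∩B∩C| = 2.
|A ∪ B ∪ C| = 42 − 13 + 2 = 31.00.

31.00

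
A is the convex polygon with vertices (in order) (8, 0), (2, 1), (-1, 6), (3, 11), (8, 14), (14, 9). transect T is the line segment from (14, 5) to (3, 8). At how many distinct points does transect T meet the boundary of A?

The segment meets the boundary at (11.744,5.615).

1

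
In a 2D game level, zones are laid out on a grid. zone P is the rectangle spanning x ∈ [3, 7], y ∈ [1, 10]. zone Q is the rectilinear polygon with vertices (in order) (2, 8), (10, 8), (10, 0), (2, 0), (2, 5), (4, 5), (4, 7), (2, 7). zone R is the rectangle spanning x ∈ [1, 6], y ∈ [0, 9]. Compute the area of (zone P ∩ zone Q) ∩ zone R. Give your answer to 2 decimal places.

The region (zone P ∩ zone Q) ∩ zone R is the polygon with vertices (3,1), (3,5), (4,5), (4,7), (3,7), (3,8), (6,8), (6,1).
By the shoelace formula its area is 19.00.

19.00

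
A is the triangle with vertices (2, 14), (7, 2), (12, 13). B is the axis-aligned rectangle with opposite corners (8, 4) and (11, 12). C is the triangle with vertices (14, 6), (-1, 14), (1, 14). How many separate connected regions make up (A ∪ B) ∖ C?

(A ∪ B) ∖ C splits into 2 disjoint pieces (area 35.5857, area 27.4554).

2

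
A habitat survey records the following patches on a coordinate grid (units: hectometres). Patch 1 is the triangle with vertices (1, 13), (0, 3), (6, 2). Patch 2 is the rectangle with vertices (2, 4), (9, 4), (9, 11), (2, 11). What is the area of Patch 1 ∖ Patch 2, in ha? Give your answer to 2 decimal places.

19.99

|Patch 1| = 30.5, |Patch 1∩Patch 2| = 10.5091.
|Patch 1 ∖ Patch 2| = |Patch 1| − |Patch 1∩Patch 2| = 30.5 − 10.5091 = 19.99.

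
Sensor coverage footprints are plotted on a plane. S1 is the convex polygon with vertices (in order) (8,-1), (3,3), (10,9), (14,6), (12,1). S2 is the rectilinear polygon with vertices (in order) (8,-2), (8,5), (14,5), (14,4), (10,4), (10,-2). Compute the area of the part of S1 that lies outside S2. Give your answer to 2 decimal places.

|S1| = 60, |S1∩S2| = 14.4.
|S1 ∖ S2| = |S1| − |S1∩S2| = 60 − 14.4 = 45.60.

45.60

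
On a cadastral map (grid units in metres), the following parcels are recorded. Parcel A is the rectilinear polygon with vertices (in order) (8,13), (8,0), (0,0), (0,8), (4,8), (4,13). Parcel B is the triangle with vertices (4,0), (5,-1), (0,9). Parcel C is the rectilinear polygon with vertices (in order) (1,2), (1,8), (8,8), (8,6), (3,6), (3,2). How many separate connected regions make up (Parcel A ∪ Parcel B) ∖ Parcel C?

(Parcel A ∪ Parcel B) ∖ Parcel C splits into 2 disjoint pieces (area 42.2778, area 20).

2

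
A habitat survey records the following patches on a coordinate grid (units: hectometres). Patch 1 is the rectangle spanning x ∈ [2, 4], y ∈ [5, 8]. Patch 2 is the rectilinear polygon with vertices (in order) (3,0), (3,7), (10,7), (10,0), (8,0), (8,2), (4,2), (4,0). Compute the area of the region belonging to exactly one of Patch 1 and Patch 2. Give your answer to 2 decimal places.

|Patch 1| = 6, |Patch 2| = 41, |Patch 1∩Patch 2| = 2.
|Patch 1 △ Patch 2| = |Patch 1| + |Patch 2| − 2·|Patch 1∩Patch 2| = 6 + 41 − 4 = 43.00.

43.00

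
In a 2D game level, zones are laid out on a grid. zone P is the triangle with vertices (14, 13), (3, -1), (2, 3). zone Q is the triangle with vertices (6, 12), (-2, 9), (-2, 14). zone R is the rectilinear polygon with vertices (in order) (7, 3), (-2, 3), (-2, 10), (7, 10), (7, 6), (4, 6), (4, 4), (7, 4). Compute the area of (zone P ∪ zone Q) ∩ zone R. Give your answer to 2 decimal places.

|zone P ∪ zone Q| = 49.
|(zone P ∪ zone Q) ∩ zone R| = 6.35.

6.35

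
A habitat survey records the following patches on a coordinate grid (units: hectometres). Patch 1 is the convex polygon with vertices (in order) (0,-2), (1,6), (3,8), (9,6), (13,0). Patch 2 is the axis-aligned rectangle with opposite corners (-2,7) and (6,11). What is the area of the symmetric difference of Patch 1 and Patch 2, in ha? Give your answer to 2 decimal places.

111.00

|Patch 1| = 83, |Patch 2| = 32, |Patch 1∩Patch 2| = 2.
|Patch 1 △ Patch 2| = |Patch 1| + |Patch 2| − 2·|Patch 1∩Patch 2| = 83 + 32 − 4 = 111.00.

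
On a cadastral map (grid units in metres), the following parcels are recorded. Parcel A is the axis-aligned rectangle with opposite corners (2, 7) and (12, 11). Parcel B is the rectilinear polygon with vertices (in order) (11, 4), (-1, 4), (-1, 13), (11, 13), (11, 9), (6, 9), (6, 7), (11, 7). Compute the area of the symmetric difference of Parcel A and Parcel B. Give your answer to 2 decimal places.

86.00

|Parcel A| = 40, |Parcel B| = 98, |Parcel A∩Parcel B| = 26.
|Parcel A △ Parcel B| = |Parcel A| + |Parcel B| − 2·|Parcel A∩Parcel B| = 40 + 98 − 52 = 86.00.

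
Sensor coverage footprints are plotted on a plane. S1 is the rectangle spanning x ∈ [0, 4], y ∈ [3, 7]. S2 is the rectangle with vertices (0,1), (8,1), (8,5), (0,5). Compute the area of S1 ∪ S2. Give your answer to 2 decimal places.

By inclusion–exclusion:
Individual areas: |S1| = 16, |S2| = 32.
|S1∩S2|: x∈[0,4], y∈[3,5] → 4·2 = 8.
|S1 ∪ S2| = 48 − 8 = 40.00.

40.00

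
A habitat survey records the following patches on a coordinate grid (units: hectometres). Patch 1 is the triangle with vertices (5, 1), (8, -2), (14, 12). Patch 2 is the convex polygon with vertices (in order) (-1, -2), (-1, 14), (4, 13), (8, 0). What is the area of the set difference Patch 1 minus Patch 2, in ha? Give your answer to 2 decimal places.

|Patch 1| = 30, |Patch 1∩Patch 2| = 5.9289.
|Patch 1 ∖ Patch 2| = |Patch 1| − |Patch 1∩Patch 2| = 30 − 5.9289 = 24.07.

24.07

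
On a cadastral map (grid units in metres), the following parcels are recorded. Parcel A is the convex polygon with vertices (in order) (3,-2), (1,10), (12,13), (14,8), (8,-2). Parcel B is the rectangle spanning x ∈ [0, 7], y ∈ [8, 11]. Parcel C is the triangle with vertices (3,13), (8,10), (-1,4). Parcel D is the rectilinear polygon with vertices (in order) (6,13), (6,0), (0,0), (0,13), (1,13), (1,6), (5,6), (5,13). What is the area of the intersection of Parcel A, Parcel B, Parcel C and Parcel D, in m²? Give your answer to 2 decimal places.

The intersection is the polygon with vertices (6,11), (6,8.667), (5,8), (5,11).
By the shoelace formula its area is 2.67.

2.67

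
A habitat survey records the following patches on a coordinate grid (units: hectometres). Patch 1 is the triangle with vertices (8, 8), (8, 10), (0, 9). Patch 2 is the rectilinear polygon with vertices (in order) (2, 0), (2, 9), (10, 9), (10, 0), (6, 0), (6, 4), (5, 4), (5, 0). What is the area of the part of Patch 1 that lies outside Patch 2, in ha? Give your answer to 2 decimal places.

4.25

|Patch 1| = 8, |Patch 1∩Patch 2| = 3.75.
|Patch 1 ∖ Patch 2| = |Patch 1| − |Patch 1∩Patch 2| = 8 − 3.75 = 4.25.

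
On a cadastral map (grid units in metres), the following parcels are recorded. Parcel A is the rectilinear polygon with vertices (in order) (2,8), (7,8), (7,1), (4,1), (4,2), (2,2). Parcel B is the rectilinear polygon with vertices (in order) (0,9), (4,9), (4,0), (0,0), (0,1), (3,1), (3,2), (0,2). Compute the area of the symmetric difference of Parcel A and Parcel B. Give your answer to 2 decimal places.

|Parcel A| = 33, |Parcel B| = 33, |Parcel A∩Parcel B| = 12.
|Parcel A △ Parcel B| = |Parcel A| + |Parcel B| − 2·|Parcel A∩Parcel B| = 33 + 33 − 24 = 42.00.

42.00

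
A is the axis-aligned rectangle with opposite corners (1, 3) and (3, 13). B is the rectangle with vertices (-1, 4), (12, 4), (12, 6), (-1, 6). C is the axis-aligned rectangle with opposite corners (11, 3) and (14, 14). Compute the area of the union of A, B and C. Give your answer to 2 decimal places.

By inclusion–exclusion:
Individual areas: |A| = 20, |B| = 26, |C| = 33.
|A∩B|: x∈[1,3], y∈[4,6] → 2·2 = 4.
|A∩C| = 0 (no overlap).
|B∩C|: x∈[11,12], y∈[4,6] → 1·2 = 2.
|A∩B∩C| = 0.
|A ∪ B ∪ C| = 79 − 6 + 0 = 73.00.

73.00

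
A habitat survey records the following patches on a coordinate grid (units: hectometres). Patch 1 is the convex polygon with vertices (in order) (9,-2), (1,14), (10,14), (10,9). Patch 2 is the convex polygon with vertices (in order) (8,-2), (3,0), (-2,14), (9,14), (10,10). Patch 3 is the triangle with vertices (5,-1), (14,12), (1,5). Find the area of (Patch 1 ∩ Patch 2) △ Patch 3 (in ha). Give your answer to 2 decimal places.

77.69

|Patch 1 ∩ Patch 2| = 66.75.
|(Patch 1 ∩ Patch 2) ∩ Patch 3| = 21.0296.
|(Patch 1 ∩ Patch 2) △ Patch 3| = 66.75 + 53 − 42.0591 = 77.69.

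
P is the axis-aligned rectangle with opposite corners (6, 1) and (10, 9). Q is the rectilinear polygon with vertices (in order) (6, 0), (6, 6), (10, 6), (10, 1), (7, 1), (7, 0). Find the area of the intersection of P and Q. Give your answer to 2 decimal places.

The intersection is the polygon with vertices (10,1), (7,1), (6,1), (6,6), (10,6).
By the shoelace formula its area is 20.00.

20.00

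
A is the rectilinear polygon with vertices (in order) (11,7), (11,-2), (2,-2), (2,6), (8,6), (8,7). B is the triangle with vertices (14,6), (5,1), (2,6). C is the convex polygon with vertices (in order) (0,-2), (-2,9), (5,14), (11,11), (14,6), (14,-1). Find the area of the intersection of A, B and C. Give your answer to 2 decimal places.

The intersection is the polygon with vertices (5,1), (2,6), (8,6), (11,6), (11,4.333).
By the shoelace formula its area is 27.50.

27.50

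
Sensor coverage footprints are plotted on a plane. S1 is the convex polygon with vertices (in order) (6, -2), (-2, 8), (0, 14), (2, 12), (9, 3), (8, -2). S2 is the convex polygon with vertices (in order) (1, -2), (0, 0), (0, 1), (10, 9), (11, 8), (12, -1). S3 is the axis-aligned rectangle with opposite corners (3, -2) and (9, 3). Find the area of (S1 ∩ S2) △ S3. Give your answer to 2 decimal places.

|S1 ∩ S2| = 31.6476.
|(S1 ∩ S2) ∩ S3| = 20.6658.
|(S1 ∩ S2) △ S3| = 31.6476 + 30 − 41.3316 = 20.32.

20.32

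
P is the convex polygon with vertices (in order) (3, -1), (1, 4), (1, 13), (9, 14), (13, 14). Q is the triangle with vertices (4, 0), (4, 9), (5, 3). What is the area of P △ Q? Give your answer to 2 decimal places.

|P| = 96, |Q| = 4.5, |P∩Q| = 4.4167.
|P △ Q| = |P| + |Q| − 2·|P∩Q| = 96 + 4.5 − 8.8333 = 91.67.

91.67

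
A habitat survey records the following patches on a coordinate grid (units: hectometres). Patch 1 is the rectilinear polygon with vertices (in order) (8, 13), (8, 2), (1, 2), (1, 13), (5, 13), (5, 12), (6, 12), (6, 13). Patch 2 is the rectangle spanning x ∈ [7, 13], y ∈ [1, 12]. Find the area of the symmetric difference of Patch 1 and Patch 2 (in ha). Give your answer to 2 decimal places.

122.00

|Patch 1| = 76, |Patch 2| = 66, |Patch 1∩Patch 2| = 10.
|Patch 1 △ Patch 2| = |Patch 1| + |Patch 2| − 2·|Patch 1∩Patch 2| = 76 + 66 − 20 = 122.00.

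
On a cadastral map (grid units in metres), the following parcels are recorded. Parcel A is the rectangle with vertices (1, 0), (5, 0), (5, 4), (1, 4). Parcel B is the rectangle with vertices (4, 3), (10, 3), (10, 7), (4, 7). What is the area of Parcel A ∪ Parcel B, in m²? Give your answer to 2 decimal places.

By inclusion–exclusion:
Individual areas: |Parcel A| = 16, |Parcel B| = 24.
|Parcel A∩Parcel B|: x∈[4,5], y∈[3,4] → 1·1 = 1.
|Parcel A ∪ Parcel B| = 40 − 1 = 39.00.

39.00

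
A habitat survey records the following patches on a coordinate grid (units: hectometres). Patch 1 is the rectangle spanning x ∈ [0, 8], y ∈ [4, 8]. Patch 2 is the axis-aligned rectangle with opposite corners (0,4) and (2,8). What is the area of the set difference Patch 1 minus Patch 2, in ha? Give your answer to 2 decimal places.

|Patch 1∩Patch 2|: x∈[0,2], y∈[4,8] → 2·4 = 8.
|Patch 1| = 32.
|Patch 1 ∖ Patch 2| = |Patch 1| − |Patch 1∩Patch 2| = 32 − 8 = 24.00.

24.00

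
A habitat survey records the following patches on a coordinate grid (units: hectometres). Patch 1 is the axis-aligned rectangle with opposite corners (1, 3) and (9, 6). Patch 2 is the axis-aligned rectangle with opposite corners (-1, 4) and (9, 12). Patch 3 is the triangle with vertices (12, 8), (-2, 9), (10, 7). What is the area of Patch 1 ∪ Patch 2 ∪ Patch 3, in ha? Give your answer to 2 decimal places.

By inclusion–exclusion:
Individual areas: |Patch 1| = 24, |Patch 2| = 80, |Patch 3| = 8.
|Patch 1∩Patch 2|: x∈[1,9], y∈[4,6] → 8·2 = 16.
|Patch 1∩Patch 3| = 0.
|Patch 2∩Patch 3| = 5.7143.
|Patch 1∩Patch 2∩Patch 3| = 0.
|Patch 1 ∪ Patch 2 ∪ Patch 3| = 112 − 21.7143 + 0 = 90.29.

90.29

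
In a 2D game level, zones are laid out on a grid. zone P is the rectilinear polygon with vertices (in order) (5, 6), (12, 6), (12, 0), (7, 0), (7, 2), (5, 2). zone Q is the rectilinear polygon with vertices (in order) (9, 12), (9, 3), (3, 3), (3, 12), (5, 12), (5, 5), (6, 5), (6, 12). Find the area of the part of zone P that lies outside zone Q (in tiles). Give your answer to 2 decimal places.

27.00

|zone P| = 38, |zone P∩zone Q| = 11.
|zone P ∖ zone Q| = |zone P| − |zone P∩zone Q| = 38 − 11 = 27.00.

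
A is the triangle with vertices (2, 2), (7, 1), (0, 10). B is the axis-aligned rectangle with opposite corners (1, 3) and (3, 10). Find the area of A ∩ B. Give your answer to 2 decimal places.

The intersection is the polygon with vertices (3,6.143), (3,3), (1.75,3), (1,6), (1,8.714).
By the shoelace formula its area is 7.73.

7.73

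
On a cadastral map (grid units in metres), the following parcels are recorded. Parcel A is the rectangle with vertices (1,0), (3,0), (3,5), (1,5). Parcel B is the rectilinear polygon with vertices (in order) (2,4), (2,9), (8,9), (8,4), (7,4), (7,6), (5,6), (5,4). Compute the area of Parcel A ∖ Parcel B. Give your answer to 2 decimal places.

|Parcel A| = 10, |Parcel A∩Parcel B| = 1.
|Parcel A ∖ Parcel B| = |Parcel A| − |Parcel A∩Parcel B| = 10 − 1 = 9.00.

9.00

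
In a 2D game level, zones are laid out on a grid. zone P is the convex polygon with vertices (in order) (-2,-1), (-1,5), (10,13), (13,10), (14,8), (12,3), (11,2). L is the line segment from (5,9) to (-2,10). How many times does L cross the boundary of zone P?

The segment meets the boundary at (4.582,9.06).

1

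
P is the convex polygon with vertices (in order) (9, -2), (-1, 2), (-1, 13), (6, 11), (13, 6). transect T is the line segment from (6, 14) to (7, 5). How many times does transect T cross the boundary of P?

1

The segment meets the boundary at (6.362,10.741).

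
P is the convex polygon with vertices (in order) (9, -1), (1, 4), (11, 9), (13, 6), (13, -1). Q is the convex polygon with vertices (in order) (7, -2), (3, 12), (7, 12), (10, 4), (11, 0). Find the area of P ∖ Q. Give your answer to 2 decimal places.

|P| = 72, |P∩Q| = 33.0472.
|P ∖ Q| = |P| − |P∩Q| = 72 − 33.0472 = 38.95.

38.95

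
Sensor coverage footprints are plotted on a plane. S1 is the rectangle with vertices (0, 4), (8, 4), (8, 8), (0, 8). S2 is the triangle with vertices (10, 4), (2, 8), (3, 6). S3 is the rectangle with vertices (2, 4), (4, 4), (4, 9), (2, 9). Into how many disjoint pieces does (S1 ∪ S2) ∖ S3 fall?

(S1 ∪ S2) ∖ S3 splits into 2 disjoint pieces (area 16.4286, area 8).

2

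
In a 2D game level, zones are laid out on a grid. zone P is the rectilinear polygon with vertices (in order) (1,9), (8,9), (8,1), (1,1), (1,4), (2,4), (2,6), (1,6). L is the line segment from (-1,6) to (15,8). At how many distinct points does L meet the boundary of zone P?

2

The segment meets the boundary at (8,7.125), (1,6.25).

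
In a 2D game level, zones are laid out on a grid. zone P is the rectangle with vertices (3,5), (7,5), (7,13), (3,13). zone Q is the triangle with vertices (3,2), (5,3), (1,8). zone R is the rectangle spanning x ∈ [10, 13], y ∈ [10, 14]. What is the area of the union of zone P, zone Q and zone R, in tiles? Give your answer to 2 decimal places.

By inclusion–exclusion:
Individual areas: |zone P| = 32, |zone Q| = 7, |zone R| = 12.
|zone P∩zone Q| = 0.1.
|zone P∩zone R| = 0 (no overlap).
|zone Q∩zone R| = 0.
|zone P∩zone Q∩zone R| = 0.
|zone P ∪ zone Q ∪ zone R| = 51 − 0.1 + 0 = 50.90.

50.90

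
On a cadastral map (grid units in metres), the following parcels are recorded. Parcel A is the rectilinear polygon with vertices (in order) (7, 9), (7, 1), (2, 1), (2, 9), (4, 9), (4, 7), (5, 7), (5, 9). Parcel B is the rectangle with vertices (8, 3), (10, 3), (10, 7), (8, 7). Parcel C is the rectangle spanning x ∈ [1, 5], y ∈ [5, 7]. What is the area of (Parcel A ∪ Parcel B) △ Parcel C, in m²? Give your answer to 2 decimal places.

42.00

|Parcel A ∪ Parcel B| = 46.
|(Parcel A ∪ Parcel B) ∩ Parcel C| = 6.
|(Parcel A ∪ Parcel B) △ Parcel C| = 46 + 8 − 12 = 42.00.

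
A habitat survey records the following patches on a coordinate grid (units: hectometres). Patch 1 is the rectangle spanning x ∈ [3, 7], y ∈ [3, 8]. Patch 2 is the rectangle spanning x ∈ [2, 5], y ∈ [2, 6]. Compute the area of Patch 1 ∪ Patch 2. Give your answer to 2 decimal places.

By inclusion–exclusion:
Individual areas: |Patch 1| = 20, |Patch 2| = 12.
|Patch 1∩Patch 2|: x∈[3,5], y∈[3,6] → 2·3 = 6.
|Patch 1 ∪ Patch 2| = 32 − 6 = 26.00.

26.00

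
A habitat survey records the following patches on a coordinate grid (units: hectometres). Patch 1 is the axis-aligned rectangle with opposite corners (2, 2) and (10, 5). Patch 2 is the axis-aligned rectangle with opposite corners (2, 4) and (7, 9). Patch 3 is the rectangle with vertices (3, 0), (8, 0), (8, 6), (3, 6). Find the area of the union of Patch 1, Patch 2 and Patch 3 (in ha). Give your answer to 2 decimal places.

By inclusion–exclusion:
Individual areas: |Patch 1| = 24, |Patch 2| = 25, |Patch 3| = 30.
|Patch 1∩Patch 2|: x∈[2,7], y∈[4,5] → 5·1 = 5.
|Patch 1∩Patch 3|: x∈[3,8], y∈[2,5] → 5·3 = 15.
|Patch 2∩Patch 3|: x∈[3,7], y∈[4,6] → 4·2 = 8.
|Patch 1∩Patch 2∩Patch 3| = 4.
|Patch 1 ∪ Patch 2 ∪ Patch 3| = 79 − 28 + 4 = 55.00.

55.00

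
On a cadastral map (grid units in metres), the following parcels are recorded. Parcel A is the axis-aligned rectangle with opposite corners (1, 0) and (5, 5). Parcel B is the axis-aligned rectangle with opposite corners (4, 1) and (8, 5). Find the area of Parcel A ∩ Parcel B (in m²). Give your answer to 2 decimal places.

4.00

|Parcel A∩Parcel B|: x∈[4,5], y∈[1,5] → 1·4 = 4.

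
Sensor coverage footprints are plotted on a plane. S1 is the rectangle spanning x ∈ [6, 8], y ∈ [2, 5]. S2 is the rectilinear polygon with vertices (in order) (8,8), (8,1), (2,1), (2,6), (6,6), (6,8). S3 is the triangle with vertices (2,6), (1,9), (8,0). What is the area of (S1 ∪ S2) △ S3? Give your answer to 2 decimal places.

|S1 ∪ S2| = 34.
|(S1 ∪ S2) ∩ S3| = 3.8889.
|(S1 ∪ S2) △ S3| = 34 + 6 − 7.7778 = 32.22.

32.22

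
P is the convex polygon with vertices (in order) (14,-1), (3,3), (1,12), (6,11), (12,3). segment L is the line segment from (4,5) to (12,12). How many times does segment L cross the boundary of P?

The segment meets the boundary at (7.925,8.434).

1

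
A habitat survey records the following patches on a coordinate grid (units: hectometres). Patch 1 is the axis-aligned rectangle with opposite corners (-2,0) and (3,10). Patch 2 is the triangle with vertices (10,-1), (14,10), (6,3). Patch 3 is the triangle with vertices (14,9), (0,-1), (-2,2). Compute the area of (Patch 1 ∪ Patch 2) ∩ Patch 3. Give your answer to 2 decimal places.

15.16

|Patch 1 ∪ Patch 2| = 80.
|(Patch 1 ∪ Patch 2) ∩ Patch 3| = 15.16.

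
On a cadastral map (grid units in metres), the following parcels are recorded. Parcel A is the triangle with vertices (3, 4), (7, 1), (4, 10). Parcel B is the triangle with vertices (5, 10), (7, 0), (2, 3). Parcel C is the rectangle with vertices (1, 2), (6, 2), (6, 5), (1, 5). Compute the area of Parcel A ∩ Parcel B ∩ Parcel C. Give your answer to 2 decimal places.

6.08

The intersection is the polygon with vertices (3.167,5), (5.667,5), (6,4), (6,2), (5.667,2), (3,4).
By the shoelace formula its area is 6.08.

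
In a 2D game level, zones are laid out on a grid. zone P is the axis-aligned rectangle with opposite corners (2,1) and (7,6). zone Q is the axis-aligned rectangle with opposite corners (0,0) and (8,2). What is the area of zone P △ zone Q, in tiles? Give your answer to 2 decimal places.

31.00

|zone P∩zone Q|: x∈[2,7], y∈[1,2] → 5·1 = 5.
|zone P △ zone Q| = |zone P| + |zone Q| − 2·|zone P∩zone Q| = 25 + 16 − 10 = 31.00.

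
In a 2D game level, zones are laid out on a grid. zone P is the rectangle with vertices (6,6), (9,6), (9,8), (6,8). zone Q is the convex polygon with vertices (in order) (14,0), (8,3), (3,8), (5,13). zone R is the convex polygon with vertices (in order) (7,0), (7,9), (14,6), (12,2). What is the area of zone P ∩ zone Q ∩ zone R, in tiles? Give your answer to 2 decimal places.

The intersection is the polygon with vertices (7,6), (7,8), (8.461,8), (9,7.222), (9,6).
By the shoelace formula its area is 3.79.

3.79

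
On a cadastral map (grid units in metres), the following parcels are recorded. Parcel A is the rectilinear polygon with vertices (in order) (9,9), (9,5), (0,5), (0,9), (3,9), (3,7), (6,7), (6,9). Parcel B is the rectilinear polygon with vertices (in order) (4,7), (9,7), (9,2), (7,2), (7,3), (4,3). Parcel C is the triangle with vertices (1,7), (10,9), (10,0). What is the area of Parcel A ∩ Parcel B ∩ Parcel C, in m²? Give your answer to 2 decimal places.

10.00

The intersection is the polygon with vertices (4,5), (4,7), (6,7), (9,7), (9,5).
By the shoelace formula its area is 10.00.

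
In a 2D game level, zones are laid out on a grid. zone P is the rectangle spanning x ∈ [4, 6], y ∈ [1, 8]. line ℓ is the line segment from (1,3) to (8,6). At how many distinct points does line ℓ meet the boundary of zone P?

The segment meets the boundary at (6,5.143), (4,4.286).

2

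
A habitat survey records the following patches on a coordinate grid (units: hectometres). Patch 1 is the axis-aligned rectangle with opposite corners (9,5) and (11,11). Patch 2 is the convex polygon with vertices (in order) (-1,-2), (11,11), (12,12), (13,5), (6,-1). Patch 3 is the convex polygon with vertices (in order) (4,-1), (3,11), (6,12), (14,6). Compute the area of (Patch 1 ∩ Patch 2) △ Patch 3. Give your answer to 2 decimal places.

|Patch 1 ∩ Patch 2| = 9.8333.
|(Patch 1 ∩ Patch 2) ∩ Patch 3| = 7.7708.
|(Patch 1 ∩ Patch 2) △ Patch 3| = 9.8333 + 76.5 − 15.5417 = 70.79.

70.79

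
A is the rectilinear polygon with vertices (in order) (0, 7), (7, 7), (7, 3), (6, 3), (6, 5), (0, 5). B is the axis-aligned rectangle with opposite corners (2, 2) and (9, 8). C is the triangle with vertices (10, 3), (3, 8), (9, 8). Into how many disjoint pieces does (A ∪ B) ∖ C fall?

(A ∪ B) ∖ C is a single connected region.

1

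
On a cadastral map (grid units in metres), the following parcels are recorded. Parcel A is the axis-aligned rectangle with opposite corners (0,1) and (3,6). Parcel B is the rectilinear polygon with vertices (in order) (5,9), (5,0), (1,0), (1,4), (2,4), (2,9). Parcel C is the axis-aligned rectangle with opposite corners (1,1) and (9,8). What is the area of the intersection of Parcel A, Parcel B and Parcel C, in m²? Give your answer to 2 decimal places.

8.00

The intersection is the polygon with vertices (3,1), (1,1), (1,4), (2,4), (2,6), (3,6).
By the shoelace formula its area is 8.00.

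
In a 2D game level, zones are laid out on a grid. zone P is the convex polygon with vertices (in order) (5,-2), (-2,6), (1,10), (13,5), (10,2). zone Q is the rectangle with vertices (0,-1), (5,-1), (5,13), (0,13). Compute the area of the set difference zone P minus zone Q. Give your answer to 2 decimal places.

48.22

|zone P| = 89.5, |zone P∩zone Q| = 41.2768.
|zone P ∖ zone Q| = |zone P| − |zone P∩zone Q| = 89.5 − 41.2768 = 48.22.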